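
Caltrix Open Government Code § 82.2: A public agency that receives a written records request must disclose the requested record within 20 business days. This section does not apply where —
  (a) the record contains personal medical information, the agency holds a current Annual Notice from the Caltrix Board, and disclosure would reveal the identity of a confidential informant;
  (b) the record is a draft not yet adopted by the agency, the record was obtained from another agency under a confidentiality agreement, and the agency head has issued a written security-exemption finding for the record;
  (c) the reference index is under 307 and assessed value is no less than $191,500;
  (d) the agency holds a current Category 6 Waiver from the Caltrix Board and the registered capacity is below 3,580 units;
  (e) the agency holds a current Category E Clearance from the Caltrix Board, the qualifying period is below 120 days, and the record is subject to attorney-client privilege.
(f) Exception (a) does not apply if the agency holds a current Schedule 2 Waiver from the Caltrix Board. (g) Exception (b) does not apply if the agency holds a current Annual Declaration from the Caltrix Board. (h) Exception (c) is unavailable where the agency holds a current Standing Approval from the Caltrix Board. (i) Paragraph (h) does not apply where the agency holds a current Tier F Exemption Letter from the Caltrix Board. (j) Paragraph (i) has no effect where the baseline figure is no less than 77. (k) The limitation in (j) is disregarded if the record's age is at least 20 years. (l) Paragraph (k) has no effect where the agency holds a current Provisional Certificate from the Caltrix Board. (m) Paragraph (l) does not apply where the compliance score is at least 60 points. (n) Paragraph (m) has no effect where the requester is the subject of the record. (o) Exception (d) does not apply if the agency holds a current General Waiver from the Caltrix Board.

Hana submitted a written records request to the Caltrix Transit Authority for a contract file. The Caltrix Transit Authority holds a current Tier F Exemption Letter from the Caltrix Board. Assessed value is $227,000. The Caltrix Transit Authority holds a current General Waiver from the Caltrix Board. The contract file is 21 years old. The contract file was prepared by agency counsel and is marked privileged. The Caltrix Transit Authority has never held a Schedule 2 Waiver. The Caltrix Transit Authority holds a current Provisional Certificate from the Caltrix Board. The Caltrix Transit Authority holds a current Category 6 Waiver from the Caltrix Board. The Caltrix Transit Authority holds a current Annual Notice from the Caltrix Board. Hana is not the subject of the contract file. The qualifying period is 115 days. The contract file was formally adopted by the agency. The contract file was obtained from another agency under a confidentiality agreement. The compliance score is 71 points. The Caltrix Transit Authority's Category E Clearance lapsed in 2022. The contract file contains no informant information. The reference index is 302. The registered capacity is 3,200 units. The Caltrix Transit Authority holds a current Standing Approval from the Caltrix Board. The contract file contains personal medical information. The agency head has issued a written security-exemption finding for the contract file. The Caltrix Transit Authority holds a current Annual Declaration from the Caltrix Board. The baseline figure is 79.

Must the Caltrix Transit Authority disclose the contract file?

No — exception (c) applies; the Caltrix Transit Authority is not required to disclose the contract file.

Exception (a) fails — the contract file contains no informant information.
Exception (b) requires that the record is a draft not yet adopted by the agency; but the contract file has been formally adopted, so (b) is unavailable.
All of (c)'s requirements are met (the reference index is 302, under the 307 limit; assessed value is $227,000, meeting the $191,500 threshold). Applying paragraphs (h)–(n): (h) would limit (c) — a current Standing Approval is held — but (i) sets (h) aside: (i) is triggered — a current Tier F Exemption Letter is held. (j) is triggered (the baseline figure is 79, meeting the 77 threshold), but yields to (k): (k) operates against (j): the record's age is 21 years, meeting the 20 years threshold. (l) operates (a current Provisional Certificate is held), but is displaced by (m): (m) operates against (l): the compliance score is 71 points, meeting the 60 points threshold. (n), which would lift (m), is not engaged — Hana is not the subject of the contract file. (c) remains available.
Exception (d) is satisfied on its face — a current Category 6 Waiver is held; the registered capacity is 3,200 units, below the 3,580 units limit. Turning to paragraph (o): (o) is engaged — a current General Waiver is held. (d) is therefore removed.
Exception (e) fails — there is no Category E Clearance in force.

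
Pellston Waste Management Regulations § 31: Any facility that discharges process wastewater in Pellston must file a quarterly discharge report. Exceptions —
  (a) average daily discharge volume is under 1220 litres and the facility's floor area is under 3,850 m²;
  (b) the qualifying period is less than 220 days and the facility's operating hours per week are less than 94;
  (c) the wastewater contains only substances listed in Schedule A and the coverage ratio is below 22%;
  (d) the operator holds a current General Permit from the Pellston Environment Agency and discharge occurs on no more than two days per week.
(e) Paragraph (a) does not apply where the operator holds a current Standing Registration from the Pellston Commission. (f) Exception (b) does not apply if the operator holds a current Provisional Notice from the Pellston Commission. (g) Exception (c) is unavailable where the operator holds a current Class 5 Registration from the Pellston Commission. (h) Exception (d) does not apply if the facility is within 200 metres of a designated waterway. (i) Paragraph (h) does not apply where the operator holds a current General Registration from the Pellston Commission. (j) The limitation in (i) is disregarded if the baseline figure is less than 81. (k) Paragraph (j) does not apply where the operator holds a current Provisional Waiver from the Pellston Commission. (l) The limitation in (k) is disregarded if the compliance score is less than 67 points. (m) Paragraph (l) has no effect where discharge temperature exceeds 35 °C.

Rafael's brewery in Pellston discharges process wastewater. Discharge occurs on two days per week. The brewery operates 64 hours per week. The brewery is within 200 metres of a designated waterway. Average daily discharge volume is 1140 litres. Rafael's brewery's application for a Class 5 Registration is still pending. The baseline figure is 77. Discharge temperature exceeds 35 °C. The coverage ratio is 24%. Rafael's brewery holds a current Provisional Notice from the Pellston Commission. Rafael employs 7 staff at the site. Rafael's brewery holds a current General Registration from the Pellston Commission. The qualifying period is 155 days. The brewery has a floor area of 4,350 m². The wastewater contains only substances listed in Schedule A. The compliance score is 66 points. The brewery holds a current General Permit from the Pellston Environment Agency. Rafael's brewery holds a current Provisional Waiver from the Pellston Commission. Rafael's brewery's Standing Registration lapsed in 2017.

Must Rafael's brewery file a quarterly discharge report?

Exception (a) fails — the facility's floor area is 4,350 m², not under 3,850 m².
Exception (b) is satisfied on its face — the qualifying period is 155 days, less than the 220 days limit; the facility's operating hours per week are 64, less than the 94 limit. But: (f) is engaged — a current Provisional Notice is held. Exception (b) does not apply.
Exception (c) requires that the coverage ratio is below 22%; but the coverage ratio is 24%, not below 22%, so (c) is unavailable.
Exception (d) is satisfied on its face — a current General Permit is held; discharge occurs on no more than two days per week. Applying paragraphs (h)–(m): (h) operates (the brewery is within 200 m of a designated waterway), but yields to (i): (i) operates against (h): a current General Registration is held. (j) would limit (i) — the baseline figure is 77, less than the 81 limit — but (k) sets (j) aside: (k) is engaged — a current Provisional Waiver is held. (l) operates (the compliance score is 66 points, less than the 67 points limit), but is overridden by (m): (m) applies — discharge temperature exceeds 35 °C. Exception (d) stands.

No — exception (d) applies; Rafael's brewery is not required to file a quarterly discharge report.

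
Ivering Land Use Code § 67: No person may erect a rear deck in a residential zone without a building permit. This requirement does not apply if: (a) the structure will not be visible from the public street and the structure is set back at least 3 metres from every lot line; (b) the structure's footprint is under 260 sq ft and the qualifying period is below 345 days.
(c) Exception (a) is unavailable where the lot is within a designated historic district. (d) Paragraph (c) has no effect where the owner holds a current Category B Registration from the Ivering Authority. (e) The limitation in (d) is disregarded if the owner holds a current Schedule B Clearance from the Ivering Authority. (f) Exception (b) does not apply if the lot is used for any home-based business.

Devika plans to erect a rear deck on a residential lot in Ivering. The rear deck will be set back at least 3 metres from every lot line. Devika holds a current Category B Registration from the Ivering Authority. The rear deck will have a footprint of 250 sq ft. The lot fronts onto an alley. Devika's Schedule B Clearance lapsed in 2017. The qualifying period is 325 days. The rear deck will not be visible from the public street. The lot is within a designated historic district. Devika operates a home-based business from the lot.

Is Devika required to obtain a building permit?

No — exception (a) applies; Devika does not need a building permit.

All of (a)'s requirements are met (the structure will not be visible from the street; the setback is at least 3 m on every side). As to paragraphs (c)–(e): (c) would limit (a) — the lot is in a historic district — but (d) sets (c) aside: (d) operates against (c): a current Category B Registration is held. (e), which would lift (d), is not triggered — the Schedule B Clearance is not current. So (a) applies.
All of (b)'s requirements are met (the structure's footprint is 250 sq ft, under the 260 sq ft limit; the qualifying period is 325 days, below the 345 days limit). Turning to paragraph (f): (f) operates against (b): a home-based business operates on the lot. So (b) is unavailable.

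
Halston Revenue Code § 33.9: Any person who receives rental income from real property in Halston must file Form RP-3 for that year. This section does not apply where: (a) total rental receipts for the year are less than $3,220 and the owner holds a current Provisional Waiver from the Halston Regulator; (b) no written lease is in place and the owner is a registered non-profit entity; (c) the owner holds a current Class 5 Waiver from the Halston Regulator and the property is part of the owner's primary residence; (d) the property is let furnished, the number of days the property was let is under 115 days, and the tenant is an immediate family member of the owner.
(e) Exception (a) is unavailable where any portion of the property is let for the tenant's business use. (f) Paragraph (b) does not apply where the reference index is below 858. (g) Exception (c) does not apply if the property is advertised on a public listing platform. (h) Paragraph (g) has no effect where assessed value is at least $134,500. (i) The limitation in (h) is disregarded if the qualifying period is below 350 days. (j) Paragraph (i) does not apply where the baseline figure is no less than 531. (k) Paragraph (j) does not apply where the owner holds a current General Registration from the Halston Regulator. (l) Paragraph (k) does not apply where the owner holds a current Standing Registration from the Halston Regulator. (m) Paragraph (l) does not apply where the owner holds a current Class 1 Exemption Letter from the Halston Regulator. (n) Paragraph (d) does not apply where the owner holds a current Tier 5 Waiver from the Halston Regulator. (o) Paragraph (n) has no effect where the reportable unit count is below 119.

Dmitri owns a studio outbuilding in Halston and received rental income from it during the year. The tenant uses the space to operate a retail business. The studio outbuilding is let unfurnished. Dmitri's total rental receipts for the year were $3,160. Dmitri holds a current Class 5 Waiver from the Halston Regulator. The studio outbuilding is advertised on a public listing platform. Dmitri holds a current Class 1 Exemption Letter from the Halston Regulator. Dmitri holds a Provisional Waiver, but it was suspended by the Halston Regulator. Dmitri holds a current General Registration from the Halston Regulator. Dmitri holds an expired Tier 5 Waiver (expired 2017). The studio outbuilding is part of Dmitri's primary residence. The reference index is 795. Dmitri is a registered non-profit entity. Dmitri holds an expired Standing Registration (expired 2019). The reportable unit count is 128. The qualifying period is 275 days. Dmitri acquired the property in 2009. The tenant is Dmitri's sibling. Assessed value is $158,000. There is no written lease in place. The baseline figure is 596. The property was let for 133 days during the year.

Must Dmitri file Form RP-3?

Yes — Dmitri must file Form RP-3.

Exception (a) does not apply: the Provisional Waiver is not current.
Exception (b) is satisfied on its face — there is no written lease; Dmitri is a registered non-profit. Turning to paragraph (f): (f) operates against (b): the reference index is 795, below the 858 limit. (b) is therefore removed.
Exception (c) is satisfied on its face — a current Class 5 Waiver is held; the studio outbuilding is part of the primary residence. However, paragraphs (g)–(m) must be considered: (g) is triggered — the property is publicly advertised. (h) is engaged (assessed value is $158,000, meeting the $134,500 threshold), but is displaced by (i): (i) operates against (h): the qualifying period is 275 days, below the 350 days limit. (j) would limit (i) — the baseline figure is 596, meeting the 531 threshold — but (k) sets (j) aside: (k) operates against (j): a current General Registration is held. (l), which would lift (k), is not engaged — no current Standing Registration is held. Exception (c) does not apply.
Exception (d) does not apply: the property is let unfurnished.
Every exception is unavailable, so the rule governs.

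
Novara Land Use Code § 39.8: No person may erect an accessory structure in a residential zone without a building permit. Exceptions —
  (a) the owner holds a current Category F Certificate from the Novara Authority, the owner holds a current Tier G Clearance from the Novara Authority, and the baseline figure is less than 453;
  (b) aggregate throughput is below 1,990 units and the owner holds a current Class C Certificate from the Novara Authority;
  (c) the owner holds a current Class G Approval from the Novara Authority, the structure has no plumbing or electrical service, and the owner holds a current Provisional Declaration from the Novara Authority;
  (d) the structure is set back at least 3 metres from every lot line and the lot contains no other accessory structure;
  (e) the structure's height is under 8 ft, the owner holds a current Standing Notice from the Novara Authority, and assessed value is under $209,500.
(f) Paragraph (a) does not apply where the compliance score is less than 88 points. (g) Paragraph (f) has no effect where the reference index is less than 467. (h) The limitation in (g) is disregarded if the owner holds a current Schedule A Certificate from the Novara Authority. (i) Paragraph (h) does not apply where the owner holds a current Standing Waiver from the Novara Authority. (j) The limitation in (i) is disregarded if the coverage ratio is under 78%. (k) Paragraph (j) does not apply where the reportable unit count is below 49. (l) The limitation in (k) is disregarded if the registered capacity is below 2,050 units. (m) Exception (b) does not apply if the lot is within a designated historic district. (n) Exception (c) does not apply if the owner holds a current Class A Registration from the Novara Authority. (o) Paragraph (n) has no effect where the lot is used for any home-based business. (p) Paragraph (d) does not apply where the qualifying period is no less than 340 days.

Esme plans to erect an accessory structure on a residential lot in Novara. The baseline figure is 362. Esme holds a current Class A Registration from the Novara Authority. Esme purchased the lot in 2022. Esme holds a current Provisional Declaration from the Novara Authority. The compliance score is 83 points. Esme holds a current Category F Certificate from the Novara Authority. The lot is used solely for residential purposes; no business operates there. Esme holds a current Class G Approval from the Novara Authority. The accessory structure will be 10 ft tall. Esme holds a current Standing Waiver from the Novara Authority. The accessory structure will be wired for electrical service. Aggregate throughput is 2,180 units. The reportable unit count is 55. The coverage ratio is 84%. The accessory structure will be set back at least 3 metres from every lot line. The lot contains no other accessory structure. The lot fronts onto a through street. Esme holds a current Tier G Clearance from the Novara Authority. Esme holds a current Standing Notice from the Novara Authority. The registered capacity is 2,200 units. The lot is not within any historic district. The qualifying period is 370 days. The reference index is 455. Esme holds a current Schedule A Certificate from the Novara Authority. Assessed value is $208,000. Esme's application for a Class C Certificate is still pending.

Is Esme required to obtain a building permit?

All of (a)'s requirements are met (a current Category F Certificate is held; a current Tier G Clearance is held; the baseline figure is 362, less than the 453 limit). Applying paragraphs (f)–(l): (f) is triggered (the compliance score is 83 points, less than the 88 points limit), but is itself disapplied by (g): (g) operates against (f): the reference index is 455, less than the 467 limit. (h) is triggered (a current Schedule A Certificate is held), but is displaced by (i): (i) is engaged — a current Standing Waiver is held. (j) is not engaged (the coverage ratio is 84%, not under 78%), so (i) stands. (a) remains available.
Exception (b) does not apply: aggregate throughput is 2,180 units, not below 1,990 units.
Exception (c) requires that the structure has no plumbing or electrical service; but electrical service is planned, so (c) is unavailable.
Exception (d) is satisfied on its face — the setback is at least 3 m on every side; the lot has no other accessory structure. Turning to paragraph (p): (p) applies — the qualifying period is 370 days, meeting the 340 days threshold. Exception (d) does not apply.
Exception (e) does not apply: the structure's height is 10 ft, not under 8 ft.

No — exception (a) applies; Esme does not need a building permit.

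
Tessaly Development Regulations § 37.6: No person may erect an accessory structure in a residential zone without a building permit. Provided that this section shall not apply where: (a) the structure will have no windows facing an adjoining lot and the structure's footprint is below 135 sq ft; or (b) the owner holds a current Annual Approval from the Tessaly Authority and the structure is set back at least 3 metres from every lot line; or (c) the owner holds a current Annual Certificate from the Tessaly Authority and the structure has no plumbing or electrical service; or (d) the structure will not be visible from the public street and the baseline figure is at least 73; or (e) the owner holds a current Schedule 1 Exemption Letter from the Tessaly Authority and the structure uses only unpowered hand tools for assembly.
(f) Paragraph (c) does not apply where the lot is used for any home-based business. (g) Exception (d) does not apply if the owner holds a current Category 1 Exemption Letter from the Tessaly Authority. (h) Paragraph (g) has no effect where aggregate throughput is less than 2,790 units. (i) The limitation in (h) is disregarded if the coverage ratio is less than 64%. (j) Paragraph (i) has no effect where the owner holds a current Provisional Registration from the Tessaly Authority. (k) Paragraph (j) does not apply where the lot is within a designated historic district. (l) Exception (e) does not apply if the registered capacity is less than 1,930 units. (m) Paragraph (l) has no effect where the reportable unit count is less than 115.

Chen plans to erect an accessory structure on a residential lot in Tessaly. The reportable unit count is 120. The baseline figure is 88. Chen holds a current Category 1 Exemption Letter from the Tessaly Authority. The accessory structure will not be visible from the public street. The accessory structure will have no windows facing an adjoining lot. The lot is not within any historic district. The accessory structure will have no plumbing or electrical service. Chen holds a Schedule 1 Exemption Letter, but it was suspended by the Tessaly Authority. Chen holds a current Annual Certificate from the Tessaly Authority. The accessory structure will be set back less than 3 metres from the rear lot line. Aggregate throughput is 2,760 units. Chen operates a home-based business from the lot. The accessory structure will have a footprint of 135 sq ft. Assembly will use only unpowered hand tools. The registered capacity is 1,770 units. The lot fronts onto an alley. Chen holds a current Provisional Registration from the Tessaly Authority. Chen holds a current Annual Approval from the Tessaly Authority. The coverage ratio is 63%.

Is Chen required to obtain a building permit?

Exception (a) does not apply: the structure's footprint is 135 sq ft, not below 135 sq ft.
Exception (b) does not apply: the rear setback is under 3 m.
All of (c)'s requirements are met (a current Annual Certificate is held; there is no plumbing or electrical service). But: (f) operates against (c): a home-based business operates on the lot. (c) is therefore removed.
Exception (d) is satisfied on its face — the structure will not be visible from the street; the baseline figure is 88, meeting the 73 threshold. Applying paragraphs (g)–(k): (g) applies (a current Category 1 Exemption Letter is held), but yields to (h): (h) operates — aggregate throughput is 2,760 units, less than the 2,790 units limit. (i) is engaged (the coverage ratio is 63%, less than the 64% limit), but is displaced by (j): (j) operates — a current Provisional Registration is held. (k), which would lift (j), is inapplicable — the lot is not in a historic district. Exception (d) stands.
Exception (e) does not apply: no current Schedule 1 Exemption Letter is held.

No — exception (d) applies; Chen does not need a building permit.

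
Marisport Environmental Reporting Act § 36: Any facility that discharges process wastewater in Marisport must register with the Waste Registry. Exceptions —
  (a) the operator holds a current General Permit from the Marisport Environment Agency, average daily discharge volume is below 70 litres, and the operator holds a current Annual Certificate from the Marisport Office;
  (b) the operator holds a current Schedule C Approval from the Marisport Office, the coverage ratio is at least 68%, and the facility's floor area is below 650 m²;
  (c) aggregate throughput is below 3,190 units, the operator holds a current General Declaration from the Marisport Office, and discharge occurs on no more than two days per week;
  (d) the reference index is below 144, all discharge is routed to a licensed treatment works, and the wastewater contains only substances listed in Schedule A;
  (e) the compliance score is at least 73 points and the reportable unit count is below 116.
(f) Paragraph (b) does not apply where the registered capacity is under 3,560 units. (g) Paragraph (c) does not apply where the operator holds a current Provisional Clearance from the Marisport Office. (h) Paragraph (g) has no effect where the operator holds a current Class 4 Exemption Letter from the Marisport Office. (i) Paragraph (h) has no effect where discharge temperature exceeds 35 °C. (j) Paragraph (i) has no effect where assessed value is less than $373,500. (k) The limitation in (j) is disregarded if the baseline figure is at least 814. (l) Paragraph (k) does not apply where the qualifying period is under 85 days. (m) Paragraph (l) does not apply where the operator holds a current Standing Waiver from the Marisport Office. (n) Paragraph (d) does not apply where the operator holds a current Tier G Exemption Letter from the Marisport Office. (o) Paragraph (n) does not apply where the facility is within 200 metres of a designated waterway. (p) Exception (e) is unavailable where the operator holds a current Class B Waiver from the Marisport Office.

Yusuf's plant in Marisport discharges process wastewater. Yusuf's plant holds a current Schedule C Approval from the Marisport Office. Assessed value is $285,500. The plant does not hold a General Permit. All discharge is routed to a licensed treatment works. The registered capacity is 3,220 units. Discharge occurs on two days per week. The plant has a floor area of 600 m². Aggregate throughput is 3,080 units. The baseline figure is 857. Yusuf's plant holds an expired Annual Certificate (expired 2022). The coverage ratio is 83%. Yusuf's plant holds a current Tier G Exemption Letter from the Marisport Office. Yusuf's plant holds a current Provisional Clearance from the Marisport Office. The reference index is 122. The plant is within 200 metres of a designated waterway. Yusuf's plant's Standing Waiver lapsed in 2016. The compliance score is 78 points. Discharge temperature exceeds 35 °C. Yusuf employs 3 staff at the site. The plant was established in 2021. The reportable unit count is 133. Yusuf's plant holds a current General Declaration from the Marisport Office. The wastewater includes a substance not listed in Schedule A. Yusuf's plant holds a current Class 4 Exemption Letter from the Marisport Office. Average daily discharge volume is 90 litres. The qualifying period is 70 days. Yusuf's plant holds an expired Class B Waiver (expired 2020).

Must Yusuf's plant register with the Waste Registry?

No — exception (c) applies; Yusuf's plant is not required to register with the Waste Registry.

Exception (a) does not apply: no General Permit is held.
Exception (b)'s conditions are all satisfied: a current Schedule C Approval is held; the coverage ratio is 83%, meeting the 68% threshold; the facility's floor area is 600 m², below the 650 m² limit. But: (f) operates against (b): the registered capacity is 3,220 units, under the 3,560 units limit. (b) is therefore removed.
Exception (c)'s conditions are all satisfied: aggregate throughput is 3,080 units, below the 3,190 units limit; a current General Declaration is held; discharge occurs on no more than two days per week. Applying paragraphs (g)–(m): (g) is engaged (a current Provisional Clearance is held), but is set aside by (h): (h) operates against (g): a current Class 4 Exemption Letter is held. (i) would limit (h) — discharge temperature exceeds 35 °C — but (j) sets (i) aside: (j) is triggered — assessed value is $285,500, less than the $373,500 limit. (k) is engaged (the baseline figure is 857, meeting the 814 threshold), but is overridden by (l): (l) operates against (k): the qualifying period is 70 days, under the 85 days limit. (m), which would lift (l), is not triggered — no current Standing Waiver is held. (c) remains available.
Exception (d) fails — the wastewater includes a non-Schedule-A substance.
Exception (e) fails — the reportable unit count is 133, not below 116.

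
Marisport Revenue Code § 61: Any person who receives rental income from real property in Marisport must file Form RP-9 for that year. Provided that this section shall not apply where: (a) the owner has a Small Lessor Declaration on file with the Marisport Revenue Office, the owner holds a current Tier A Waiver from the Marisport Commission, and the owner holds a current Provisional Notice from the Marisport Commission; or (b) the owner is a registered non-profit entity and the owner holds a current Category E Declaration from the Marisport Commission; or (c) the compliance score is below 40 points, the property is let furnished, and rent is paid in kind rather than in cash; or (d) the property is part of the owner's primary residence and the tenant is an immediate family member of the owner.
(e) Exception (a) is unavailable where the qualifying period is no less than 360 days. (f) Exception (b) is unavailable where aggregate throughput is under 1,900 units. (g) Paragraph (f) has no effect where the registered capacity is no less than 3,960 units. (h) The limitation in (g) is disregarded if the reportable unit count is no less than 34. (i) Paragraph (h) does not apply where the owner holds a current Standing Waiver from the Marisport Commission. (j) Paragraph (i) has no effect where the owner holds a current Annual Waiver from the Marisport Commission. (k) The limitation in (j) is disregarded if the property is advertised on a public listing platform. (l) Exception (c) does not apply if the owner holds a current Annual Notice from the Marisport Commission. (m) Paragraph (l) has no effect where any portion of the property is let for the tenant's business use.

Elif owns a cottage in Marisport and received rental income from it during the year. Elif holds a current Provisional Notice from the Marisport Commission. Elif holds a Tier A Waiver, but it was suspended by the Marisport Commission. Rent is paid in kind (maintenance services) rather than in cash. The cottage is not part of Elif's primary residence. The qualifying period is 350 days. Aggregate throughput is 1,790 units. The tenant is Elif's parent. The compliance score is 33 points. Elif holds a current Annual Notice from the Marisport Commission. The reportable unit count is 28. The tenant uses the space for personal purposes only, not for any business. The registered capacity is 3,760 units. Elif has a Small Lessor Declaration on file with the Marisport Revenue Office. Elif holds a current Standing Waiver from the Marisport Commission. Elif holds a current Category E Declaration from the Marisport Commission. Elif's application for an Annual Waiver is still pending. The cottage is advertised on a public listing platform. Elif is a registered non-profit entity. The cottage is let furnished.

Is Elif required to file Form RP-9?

Yes — Elif must file Form RP-9.

Exception (a) does not apply: the Tier A Waiver is not current.
All of (b)'s requirements are met (Elif is a registered non-profit; a current Category E Declaration is held). But: (f) is triggered — aggregate throughput is 1,790 units, under the 1,900 units limit. (g), which would lift (f), is inapplicable — the registered capacity is 3,760 units, short of 3,960 units. So (b) is unavailable.
All of (c)'s requirements are met (the compliance score is 33 points, below the 40 points limit; the property is let furnished; rent is paid in kind). But applying paragraphs (l)–(m): (l) is triggered — a current Annual Notice is held. (m), which would lift (l), is inapplicable — the space is used for personal purposes only. (c) is therefore removed.
Exception (d) does not apply: the cottage is not part of the primary residence.
Every exception is unavailable, so the rule governs.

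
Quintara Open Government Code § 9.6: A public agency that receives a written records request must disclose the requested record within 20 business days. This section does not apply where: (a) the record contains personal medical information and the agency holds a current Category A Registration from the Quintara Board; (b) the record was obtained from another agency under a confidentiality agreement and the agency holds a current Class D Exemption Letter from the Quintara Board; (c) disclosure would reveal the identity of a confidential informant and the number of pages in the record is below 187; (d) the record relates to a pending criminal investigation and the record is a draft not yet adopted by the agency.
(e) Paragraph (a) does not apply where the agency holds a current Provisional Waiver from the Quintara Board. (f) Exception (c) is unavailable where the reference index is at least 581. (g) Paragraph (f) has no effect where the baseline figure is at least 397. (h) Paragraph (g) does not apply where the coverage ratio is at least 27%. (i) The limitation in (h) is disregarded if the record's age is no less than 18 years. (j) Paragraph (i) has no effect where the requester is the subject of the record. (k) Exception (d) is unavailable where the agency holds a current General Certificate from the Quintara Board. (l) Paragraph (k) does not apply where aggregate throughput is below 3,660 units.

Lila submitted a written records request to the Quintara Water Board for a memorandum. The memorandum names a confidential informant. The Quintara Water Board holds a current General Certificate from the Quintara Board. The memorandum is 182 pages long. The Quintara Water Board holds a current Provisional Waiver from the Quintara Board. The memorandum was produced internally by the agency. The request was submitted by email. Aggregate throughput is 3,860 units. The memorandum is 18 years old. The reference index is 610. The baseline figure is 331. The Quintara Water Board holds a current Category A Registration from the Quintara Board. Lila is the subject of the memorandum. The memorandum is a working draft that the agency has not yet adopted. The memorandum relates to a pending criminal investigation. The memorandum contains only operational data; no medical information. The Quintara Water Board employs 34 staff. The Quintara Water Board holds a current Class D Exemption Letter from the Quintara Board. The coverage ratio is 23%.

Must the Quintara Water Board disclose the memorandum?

Yes — the Quintara Water Board must disclose the memorandum.

Exception (a) fails — the memorandum contains only operational data.
Exception (b) fails — the memorandum was produced internally.
Exception (c): the memorandum names a confidential informant; the number of pages in the record is 182, below the 187 limit — every condition holds. But applying paragraphs (f)–(j): (f) applies — the reference index is 610, meeting the 581 threshold. (g) is inapplicable (the baseline figure is 331, short of 397), so (f) stands. Exception (c) does not apply.
Exception (d) is satisfied on its face — the memorandum relates to a pending investigation; the memorandum is an unadopted draft. But: (k) operates against (d): a current General Certificate is held. (l) is inapplicable (aggregate throughput is 3,860 units, not below 3,660 units), so (k) stands. Exception (d) does not apply.
No exception applies. The general rule governs.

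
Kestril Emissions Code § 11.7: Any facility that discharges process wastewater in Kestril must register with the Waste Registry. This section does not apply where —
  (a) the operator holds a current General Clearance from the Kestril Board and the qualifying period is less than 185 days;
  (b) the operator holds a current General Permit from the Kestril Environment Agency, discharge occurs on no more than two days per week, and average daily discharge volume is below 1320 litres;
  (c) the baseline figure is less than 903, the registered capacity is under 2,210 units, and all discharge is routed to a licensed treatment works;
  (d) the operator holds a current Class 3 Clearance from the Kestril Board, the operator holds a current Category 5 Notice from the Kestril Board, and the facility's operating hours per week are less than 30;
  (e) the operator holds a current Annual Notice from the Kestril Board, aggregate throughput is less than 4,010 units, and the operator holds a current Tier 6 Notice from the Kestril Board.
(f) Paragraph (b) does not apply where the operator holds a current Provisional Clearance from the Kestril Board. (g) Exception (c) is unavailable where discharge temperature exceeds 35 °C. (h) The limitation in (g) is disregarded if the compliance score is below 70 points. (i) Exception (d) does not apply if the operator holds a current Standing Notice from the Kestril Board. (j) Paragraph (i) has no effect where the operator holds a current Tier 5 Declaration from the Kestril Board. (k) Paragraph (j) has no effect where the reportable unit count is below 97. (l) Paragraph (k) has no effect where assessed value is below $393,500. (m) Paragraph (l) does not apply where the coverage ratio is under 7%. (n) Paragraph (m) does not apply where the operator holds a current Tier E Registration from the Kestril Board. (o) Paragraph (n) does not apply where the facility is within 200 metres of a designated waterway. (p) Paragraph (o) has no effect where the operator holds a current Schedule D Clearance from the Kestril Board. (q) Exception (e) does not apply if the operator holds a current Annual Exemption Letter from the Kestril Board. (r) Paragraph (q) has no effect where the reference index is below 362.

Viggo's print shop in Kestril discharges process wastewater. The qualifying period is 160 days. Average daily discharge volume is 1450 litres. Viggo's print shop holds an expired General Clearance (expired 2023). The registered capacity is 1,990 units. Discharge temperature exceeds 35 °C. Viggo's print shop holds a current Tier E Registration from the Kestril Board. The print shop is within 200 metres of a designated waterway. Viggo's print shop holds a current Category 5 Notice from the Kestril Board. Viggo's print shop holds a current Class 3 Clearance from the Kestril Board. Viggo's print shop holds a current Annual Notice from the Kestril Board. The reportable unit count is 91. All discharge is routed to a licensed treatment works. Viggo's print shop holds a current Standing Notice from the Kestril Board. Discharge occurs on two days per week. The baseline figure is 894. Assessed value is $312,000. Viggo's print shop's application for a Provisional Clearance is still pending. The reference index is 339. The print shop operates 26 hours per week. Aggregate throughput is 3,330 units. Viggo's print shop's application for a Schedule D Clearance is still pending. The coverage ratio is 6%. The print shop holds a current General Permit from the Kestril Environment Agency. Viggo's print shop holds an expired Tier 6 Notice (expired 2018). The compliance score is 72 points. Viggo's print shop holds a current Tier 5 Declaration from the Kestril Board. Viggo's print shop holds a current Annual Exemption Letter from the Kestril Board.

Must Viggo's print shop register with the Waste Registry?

Yes — Viggo's print shop must register with the Waste Registry.

Exception (a) requires that the operator holds a current General Clearance from the Kestril Board; but there is no General Clearance in force, so (a) is unavailable.
Exception (b) fails — average daily discharge volume is 1450 litres, not below 1320 litres.
Exception (c)'s conditions are all satisfied: the baseline figure is 894, less than the 903 limit; the registered capacity is 1,990 units, under the 2,210 units limit; discharge is routed to a licensed treatment works. But: (g) operates against (c): discharge temperature exceeds 35 °C. (h) is not engaged (the compliance score is 72 points, not below 70 points), so (g) stands. (c) is therefore removed.
Exception (d)'s conditions are all satisfied: a current Class 3 Clearance is held; a current Category 5 Notice is held; the facility's operating hours per week are 26, less than the 30 limit. However, paragraphs (i)–(p) must be considered: (i) operates against (d): a current Standing Notice is held. (j) would limit (i) — a current Tier 5 Declaration is held — but (k) sets (j) aside: (k) operates against (j): the reportable unit count is 91, below the 97 limit. (l) would limit (k) — assessed value is $312,000, below the $393,500 limit — but (m) sets (l) aside: (m) operates — the coverage ratio is 6%, under the 7% limit. (n) is triggered (a current Tier E Registration is held), but is itself disapplied by (o): (o) operates against (n): the print shop is within 200 m of a designated waterway. (p), which would lift (o), does not operate here — the Schedule D Clearance is not current. So (d) is unavailable.
Exception (e) does not apply: there is no Tier 6 Notice in force.
None of the exceptions is available; § 11.7 applies in full.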